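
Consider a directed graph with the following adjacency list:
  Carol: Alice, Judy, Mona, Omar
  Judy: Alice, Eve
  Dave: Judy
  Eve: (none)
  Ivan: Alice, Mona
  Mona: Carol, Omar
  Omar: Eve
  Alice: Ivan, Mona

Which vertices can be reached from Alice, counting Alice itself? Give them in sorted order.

Start at Alice.
Its neighbours: Ivan, Mona.
Then their neighbours: Carol, Omar.
Then next layer: Eve, Judy.
Nothing further is reachable.

Alice, Carol, Eve, Ivan, Judy, Mona, Omar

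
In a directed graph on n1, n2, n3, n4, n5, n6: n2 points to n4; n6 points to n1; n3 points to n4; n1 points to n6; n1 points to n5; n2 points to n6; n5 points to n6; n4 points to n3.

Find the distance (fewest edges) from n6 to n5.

Distance 0: n6.
Distance 1: n1.
Distance 2: n5 — contains n5.

2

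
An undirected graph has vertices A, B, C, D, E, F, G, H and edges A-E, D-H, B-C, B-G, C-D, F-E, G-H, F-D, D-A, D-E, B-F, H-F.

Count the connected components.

1

From A: component {A, B, C, D, E, F, G, H}.
That's 1 component.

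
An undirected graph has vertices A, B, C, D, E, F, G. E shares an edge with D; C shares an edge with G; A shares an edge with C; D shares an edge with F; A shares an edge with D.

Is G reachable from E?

Yes

Explore from E.
Distance 1: reach D.
Distance 2: reach A, F.
Distance 3: reach C.
Distance 4: reach G.
Found G.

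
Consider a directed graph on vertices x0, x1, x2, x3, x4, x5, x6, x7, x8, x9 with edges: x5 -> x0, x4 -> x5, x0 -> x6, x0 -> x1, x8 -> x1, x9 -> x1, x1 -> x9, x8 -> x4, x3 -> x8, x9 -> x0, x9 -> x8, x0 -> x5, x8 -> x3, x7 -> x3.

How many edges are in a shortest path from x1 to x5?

Distance 0: x1.
Distance 1: x9.
Distance 2: x0, x8.
Distance 3: x3, x4, x5, x6 — contains x5.

3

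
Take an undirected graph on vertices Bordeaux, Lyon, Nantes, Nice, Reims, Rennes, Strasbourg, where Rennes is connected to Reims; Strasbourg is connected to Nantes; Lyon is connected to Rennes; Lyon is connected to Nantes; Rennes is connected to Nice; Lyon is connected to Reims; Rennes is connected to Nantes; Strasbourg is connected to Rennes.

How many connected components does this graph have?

2

From Bordeaux: component {Bordeaux}.
From Lyon: component {Lyon, Nantes, Nice, Reims, Rennes, Strasbourg}.
That's 2 components.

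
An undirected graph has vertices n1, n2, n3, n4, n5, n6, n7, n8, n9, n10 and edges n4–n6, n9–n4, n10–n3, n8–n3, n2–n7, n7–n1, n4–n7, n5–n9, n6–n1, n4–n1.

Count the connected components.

From n1: component {n1, n2, n4, n5, n6, n7, n9}.
From n3: component {n3, n8, n10}.
That's 2 components.

2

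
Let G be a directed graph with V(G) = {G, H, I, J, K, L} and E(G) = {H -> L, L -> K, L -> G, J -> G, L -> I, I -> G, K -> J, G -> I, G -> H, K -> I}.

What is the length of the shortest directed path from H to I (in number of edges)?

Distance 0: H.
Distance 1: L.
Distance 2: G, I, K — contains I.

2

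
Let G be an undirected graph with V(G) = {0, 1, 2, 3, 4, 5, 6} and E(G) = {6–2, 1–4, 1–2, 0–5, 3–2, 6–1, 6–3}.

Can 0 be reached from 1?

Explore from 1.
Distance 1: reach 2, 4, 6.
Distance 2: reach 3.
The search is exhausted without reaching 0; it lies in a different component.

No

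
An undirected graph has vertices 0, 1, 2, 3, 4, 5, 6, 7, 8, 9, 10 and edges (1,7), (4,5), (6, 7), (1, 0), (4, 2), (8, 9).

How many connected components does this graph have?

5

From 0: component {0, 1, 6, 7}.
From 2: component {2, 4, 5}.
From 3: component {3}.
From 8: component {8, 9}.
From 10: component {10}.
That's 5 components.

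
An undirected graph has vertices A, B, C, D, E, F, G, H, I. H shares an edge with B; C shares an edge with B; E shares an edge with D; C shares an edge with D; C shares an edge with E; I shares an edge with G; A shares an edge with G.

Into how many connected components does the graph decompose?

From A: component {A, G, I}.
From B: component {B, C, D, E, H}.
From F: component {F}.
That's 3 components.

3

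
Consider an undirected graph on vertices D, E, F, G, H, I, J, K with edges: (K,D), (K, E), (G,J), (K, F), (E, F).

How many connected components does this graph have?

4

From D: component {D, E, F, K}.
From G: component {G, J}.
From H: component {H}.
From I: component {I}.
That's 4 components.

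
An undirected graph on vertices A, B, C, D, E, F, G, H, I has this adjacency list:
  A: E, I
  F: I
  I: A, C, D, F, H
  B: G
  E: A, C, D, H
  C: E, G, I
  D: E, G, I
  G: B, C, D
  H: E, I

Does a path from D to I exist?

Explore from D.
Distance 1: reach E, G, I.
Found I.

Yes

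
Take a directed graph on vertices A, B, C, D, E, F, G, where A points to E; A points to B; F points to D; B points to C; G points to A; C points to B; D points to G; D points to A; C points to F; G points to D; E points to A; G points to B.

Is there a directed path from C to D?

Explore from C.
Distance 1: reach B, F.
Distance 2: reach D.
Found D.

Yes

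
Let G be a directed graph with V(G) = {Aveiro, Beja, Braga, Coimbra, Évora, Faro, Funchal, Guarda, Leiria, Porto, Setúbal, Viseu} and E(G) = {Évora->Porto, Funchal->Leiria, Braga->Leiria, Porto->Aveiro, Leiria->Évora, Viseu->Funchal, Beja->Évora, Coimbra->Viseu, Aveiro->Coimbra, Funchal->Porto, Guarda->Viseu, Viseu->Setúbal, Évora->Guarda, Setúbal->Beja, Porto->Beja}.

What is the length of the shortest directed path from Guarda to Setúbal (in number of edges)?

Distance 0: Guarda.
Distance 1: Viseu.
Distance 2: Funchal, Setúbal — contains Setúbal.

2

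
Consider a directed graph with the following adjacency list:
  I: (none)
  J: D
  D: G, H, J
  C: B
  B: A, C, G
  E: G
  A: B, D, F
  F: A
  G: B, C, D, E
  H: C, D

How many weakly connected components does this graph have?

From A: component {A, B, C, D, E, F, G, H, J}.
From I: component {I}.
That's 2 components.

2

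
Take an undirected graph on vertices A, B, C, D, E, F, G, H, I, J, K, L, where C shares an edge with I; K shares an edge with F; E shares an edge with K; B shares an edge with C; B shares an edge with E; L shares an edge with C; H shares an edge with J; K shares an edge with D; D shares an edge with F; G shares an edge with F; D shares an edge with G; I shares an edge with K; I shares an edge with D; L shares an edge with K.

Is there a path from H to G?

No

Explore from H.
Distance 1: reach J.
The search is exhausted without reaching G; it lies in a different component.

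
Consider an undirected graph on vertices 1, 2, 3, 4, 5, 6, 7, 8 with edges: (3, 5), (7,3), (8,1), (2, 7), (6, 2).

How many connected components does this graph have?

3

From 1: component {1, 8}.
From 2: component {2, 3, 5, 6, 7}.
From 4: component {4}.
That's 3 components.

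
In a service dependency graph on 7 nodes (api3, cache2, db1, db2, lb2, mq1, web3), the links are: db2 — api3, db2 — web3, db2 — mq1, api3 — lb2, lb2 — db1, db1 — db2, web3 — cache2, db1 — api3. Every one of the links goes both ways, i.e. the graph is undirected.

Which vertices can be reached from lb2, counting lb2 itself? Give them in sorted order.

Start at lb2.
Its neighbours: api3, db1.
Then their neighbours: db2.
Then next layer: mq1, web3.
Then next layer: cache2.
Every vertex is now reached.

api3, cache2, db1, db2, lb2, mq1, web3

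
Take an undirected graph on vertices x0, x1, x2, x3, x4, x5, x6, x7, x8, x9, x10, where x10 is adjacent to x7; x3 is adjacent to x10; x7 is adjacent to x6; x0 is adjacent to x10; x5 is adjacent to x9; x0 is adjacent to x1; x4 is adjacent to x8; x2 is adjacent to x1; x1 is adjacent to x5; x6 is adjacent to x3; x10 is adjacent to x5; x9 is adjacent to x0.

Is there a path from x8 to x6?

Explore from x8.
Distance 1: reach x4.
The search is exhausted without reaching x6; it lies in a different component.

No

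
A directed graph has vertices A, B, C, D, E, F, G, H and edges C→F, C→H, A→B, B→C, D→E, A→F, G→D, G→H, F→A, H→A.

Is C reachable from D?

No

Explore from D.
Distance 1: reach E.
The search from D is exhausted; no directed path reaches C.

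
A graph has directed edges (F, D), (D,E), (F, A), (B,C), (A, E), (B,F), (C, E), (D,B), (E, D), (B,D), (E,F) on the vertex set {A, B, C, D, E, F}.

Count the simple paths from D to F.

3

D→B→C→E→F
D→B→F
D→E→F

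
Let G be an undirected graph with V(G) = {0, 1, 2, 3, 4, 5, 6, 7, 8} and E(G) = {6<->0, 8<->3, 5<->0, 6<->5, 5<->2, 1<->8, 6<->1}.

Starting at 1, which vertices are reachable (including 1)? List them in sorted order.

0, 1, 2, 3, 5, 6, 8

Start at 1.
Its neighbours: 6, 8.
Then their neighbours: 0, 3, 5.
Then next layer: 2.
Nothing further is reachable.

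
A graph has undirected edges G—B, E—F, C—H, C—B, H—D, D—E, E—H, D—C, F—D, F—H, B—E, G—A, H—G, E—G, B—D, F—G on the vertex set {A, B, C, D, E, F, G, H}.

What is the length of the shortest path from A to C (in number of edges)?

3

Distance 0: A.
Distance 1: G.
Distance 2: B, E, F, H.
Distance 3: C, D — contains C.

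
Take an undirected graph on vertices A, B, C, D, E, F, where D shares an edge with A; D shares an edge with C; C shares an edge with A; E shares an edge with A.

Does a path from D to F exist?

Explore from D.
Distance 1: reach A, C.
Distance 2: reach E.
The search is exhausted without reaching F; it lies in a different component.

No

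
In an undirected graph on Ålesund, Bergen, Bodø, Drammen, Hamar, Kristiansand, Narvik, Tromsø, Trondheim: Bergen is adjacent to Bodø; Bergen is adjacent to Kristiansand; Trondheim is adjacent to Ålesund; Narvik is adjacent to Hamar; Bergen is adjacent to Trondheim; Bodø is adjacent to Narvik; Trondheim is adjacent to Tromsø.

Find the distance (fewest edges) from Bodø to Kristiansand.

2

Distance 0: Bodø.
Distance 1: Bergen, Narvik.
Distance 2: Hamar, Kristiansand, Trondheim — contains Kristiansand.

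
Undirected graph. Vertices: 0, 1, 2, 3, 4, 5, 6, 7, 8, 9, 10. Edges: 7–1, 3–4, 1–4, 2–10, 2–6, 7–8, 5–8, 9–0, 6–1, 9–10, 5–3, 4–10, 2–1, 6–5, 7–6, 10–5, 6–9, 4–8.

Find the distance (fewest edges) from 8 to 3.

2

Distance 0: 8.
Distance 1: 4, 5, 7.
Distance 2: 1, 3, 6, 10 — contains 3.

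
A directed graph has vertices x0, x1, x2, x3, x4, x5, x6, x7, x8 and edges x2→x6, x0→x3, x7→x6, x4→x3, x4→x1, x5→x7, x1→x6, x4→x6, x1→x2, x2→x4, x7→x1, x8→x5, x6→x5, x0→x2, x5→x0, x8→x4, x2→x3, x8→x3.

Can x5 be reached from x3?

x3 has no outgoing edges, so nothing is reachable from it.

No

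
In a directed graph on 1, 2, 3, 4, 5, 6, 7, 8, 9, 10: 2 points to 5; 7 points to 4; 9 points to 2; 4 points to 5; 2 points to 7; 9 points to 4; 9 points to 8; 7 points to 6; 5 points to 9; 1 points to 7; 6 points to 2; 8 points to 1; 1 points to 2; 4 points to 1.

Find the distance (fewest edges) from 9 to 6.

3

Distance 0: 9.
Distance 1: 2, 4, 8.
Distance 2: 1, 5, 7.
Distance 3: 6 — contains 6.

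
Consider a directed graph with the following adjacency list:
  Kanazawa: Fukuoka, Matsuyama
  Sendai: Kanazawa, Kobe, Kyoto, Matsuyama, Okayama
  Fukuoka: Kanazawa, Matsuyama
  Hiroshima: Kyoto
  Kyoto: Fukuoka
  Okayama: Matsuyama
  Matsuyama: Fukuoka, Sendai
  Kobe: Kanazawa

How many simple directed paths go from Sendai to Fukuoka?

Sendai→Kanazawa→Fukuoka
Sendai→Kanazawa→Matsuyama→Fukuoka
Sendai→Kobe→Kanazawa→Fukuoka
Sendai→Kobe→Kanazawa→Matsuyama→Fukuoka
Sendai→Kyoto→Fukuoka
Sendai→Matsuyama→Fukuoka
Sendai→Okayama→Matsuyama→Fukuoka

7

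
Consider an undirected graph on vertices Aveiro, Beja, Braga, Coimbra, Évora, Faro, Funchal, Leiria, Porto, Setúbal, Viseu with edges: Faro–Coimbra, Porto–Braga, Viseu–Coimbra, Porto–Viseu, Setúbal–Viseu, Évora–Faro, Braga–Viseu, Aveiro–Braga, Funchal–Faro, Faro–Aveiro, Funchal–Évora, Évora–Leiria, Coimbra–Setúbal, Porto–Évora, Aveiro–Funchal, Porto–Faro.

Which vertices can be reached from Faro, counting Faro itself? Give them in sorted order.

Start at Faro.
Its neighbours: Aveiro, Coimbra, Évora, Funchal, Porto.
Then their neighbours: Braga, Leiria, Setúbal, Viseu.
Nothing further is reachable.

Aveiro, Braga, Coimbra, Évora, Faro, Funchal, Leiria, Porto, Setúbal, Viseu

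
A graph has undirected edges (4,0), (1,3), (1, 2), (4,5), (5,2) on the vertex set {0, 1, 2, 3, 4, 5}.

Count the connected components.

1

From 0: component {0, 1, 2, 3, 4, 5}.
That's 1 component.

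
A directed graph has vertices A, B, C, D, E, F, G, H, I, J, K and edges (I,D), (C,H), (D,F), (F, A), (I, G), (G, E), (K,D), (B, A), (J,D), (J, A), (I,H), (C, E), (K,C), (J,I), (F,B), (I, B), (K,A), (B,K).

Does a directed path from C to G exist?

Explore from C.
Distance 1: reach E, H.
The search from C is exhausted; no directed path reaches G.

No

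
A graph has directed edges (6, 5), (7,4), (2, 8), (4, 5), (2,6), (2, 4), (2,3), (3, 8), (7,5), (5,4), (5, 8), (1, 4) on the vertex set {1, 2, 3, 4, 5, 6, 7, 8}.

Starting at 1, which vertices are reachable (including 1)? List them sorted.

Start at 1.
Its neighbours: 4.
Then their neighbours: 5.
Then next layer: 8.
Nothing further is reachable.

1, 4, 5, 8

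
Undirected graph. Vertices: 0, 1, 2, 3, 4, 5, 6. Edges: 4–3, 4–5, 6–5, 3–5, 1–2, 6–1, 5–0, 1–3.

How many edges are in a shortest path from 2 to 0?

4

Distance 0: 2.
Distance 1: 1.
Distance 2: 3, 6.
Distance 3: 4, 5.
Distance 4: 0 — contains 0.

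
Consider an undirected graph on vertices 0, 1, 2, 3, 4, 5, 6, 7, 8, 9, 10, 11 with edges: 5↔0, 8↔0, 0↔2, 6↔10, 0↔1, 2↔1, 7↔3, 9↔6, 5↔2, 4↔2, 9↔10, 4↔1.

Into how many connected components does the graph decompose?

From 0: component {0, 1, 2, 4, 5, 8}.
From 3: component {3, 7}.
From 6: component {6, 9, 10}.
From 11: component {11}.
That's 4 components.

4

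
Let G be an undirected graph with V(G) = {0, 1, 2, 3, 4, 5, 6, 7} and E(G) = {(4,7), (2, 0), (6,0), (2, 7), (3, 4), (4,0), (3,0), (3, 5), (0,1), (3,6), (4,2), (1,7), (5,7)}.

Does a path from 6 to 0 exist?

Yes

Explore from 6.
Distance 1: reach 0, 3.
Found 0.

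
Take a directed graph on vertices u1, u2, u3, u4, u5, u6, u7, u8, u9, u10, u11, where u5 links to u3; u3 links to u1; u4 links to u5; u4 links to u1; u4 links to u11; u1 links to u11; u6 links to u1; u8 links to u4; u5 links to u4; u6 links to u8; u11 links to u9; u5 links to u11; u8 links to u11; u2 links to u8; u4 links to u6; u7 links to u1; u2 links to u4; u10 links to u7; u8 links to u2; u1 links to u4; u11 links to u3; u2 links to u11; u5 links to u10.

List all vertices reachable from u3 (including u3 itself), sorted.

Start at u3.
Its neighbours: u1.
Then their neighbours: u4, u11.
Then next layer: u5, u6, u9.
Then next layer: u8, u10.
Then next layer: u2, u7.
Every vertex is now reached.

u1, u2, u3, u4, u5, u6, u7, u8, u9, u10, u11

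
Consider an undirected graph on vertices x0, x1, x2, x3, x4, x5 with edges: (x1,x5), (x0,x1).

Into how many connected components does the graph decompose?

4

From x0: component {x0, x1, x5}.
From x2: component {x2}.
From x3: component {x3}.
From x4: component {x4}.
That's 4 components.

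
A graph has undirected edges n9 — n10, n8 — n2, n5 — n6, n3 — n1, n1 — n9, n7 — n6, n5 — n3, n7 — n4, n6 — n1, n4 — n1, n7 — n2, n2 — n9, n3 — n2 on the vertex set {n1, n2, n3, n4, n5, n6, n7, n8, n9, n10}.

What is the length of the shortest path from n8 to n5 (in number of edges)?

Distance 0: n8.
Distance 1: n2.
Distance 2: n3, n7, n9.
Distance 3: n1, n4, n5, n6, n10 — contains n5.

3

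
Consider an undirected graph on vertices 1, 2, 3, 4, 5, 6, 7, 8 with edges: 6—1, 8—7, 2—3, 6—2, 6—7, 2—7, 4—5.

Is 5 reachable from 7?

Explore from 7.
Distance 1: reach 2, 6, 8.
Distance 2: reach 1, 3.
The search is exhausted without reaching 5; it lies in a different component.

No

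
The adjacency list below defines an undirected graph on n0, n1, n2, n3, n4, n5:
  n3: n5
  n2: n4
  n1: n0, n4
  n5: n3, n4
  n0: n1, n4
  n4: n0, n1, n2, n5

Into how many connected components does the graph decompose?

From n0: component {n0, n1, n2, n3, n4, n5}.
That's 1 component.

1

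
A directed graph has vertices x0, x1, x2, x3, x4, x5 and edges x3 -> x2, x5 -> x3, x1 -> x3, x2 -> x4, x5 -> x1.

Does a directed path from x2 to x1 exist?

No

Explore from x2.
Distance 1: reach x4.
The search from x2 is exhausted; no directed path reaches x1.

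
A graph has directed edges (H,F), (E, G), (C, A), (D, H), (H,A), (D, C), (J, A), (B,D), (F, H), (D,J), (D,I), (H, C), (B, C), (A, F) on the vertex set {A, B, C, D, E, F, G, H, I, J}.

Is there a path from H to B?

No

Explore from H.
Distance 1: reach A, C, F.
The search from H is exhausted; no directed path reaches B.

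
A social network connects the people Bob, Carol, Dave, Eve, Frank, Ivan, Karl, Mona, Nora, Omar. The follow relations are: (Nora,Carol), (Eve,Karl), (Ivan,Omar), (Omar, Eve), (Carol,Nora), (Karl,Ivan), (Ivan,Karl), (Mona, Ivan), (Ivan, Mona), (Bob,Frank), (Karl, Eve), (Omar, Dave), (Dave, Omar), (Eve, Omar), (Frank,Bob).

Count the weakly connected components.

From Bob: component {Bob, Frank}.
From Carol: component {Carol, Nora}.
From Dave: component {Dave, Eve, Ivan, Karl, Mona, Omar}.
That's 3 components.

3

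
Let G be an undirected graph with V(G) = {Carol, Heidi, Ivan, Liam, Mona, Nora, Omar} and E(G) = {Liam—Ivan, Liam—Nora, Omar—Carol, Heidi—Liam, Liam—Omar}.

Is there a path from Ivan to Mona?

Explore from Ivan.
Distance 1: reach Liam.
Distance 2: reach Heidi, Nora, Omar.
Distance 3: reach Carol.
The search is exhausted without reaching Mona; it lies in a different component.

No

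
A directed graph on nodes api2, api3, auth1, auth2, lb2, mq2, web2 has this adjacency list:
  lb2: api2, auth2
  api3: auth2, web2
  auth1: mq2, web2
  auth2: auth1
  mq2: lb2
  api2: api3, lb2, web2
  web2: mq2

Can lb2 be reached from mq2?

Yes

Explore from mq2.
Distance 1: reach lb2.
Found lb2.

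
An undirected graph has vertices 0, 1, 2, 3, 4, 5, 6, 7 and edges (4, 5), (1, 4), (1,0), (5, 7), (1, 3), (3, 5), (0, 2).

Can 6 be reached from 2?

Explore from 2.
Distance 1: reach 0.
Distance 2: reach 1.
Distance 3: reach 3, 4.
Distance 4: reach 5.
Distance 5: reach 7.
The search is exhausted without reaching 6; it lies in a different component.

No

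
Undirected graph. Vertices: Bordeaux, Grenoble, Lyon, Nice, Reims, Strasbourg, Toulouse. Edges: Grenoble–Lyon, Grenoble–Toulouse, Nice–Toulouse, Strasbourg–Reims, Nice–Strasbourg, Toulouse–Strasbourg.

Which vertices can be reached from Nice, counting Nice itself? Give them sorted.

Grenoble, Lyon, Nice, Reims, Strasbourg, Toulouse

Start at Nice.
Its neighbours: Strasbourg, Toulouse.
Then their neighbours: Grenoble, Reims.
Then next layer: Lyon.
Nothing further is reachable.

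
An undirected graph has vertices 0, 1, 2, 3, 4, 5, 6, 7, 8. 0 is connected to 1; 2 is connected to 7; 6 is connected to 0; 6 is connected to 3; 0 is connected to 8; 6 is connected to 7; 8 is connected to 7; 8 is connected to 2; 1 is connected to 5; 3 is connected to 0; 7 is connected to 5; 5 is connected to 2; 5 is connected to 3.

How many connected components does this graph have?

2

From 0: component {0, 1, 2, 3, 5, 6, 7, 8}.
From 4: component {4}.
That's 2 components.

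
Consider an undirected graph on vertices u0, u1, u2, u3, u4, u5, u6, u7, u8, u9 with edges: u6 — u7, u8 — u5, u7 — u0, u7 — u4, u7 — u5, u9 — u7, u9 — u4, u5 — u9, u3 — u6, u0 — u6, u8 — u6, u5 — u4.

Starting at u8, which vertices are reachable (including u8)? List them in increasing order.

u0, u3, u4, u5, u6, u7, u8, u9

Start at u8.
Its neighbours: u5, u6.
Then their neighbours: u0, u3, u4, u7, u9.
Nothing further is reachable.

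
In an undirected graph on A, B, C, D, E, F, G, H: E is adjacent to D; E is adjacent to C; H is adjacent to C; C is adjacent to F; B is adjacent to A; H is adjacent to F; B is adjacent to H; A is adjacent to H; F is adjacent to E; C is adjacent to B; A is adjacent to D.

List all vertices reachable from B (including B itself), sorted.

A, B, C, D, E, F, H

Start at B.
Its neighbours: A, C, H.
Then their neighbours: D, E, F.
Nothing further is reachable.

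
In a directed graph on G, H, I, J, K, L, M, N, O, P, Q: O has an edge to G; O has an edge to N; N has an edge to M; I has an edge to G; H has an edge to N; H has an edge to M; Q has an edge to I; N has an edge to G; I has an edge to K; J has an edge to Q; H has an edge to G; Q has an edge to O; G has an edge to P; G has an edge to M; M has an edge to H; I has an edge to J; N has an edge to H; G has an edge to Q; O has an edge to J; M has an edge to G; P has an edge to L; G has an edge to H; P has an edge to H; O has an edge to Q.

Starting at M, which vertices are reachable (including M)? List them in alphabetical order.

Start at M.
Its neighbours: G, H.
Then their neighbours: N, P, Q.
Then next layer: I, L, O.
Then next layer: J, K.
Every vertex is now reached.

G, H, I, J, K, L, M, N, O, P, Q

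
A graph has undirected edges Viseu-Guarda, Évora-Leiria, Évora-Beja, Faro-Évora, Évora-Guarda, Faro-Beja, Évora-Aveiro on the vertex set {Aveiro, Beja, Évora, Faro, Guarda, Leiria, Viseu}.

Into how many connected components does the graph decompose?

1

From Aveiro: component {Aveiro, Beja, Évora, Faro, Guarda, Leiria, Viseu}.
That's 1 component.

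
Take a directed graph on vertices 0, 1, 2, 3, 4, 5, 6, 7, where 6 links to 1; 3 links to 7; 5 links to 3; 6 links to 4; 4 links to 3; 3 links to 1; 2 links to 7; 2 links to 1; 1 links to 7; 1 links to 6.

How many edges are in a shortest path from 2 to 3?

Distance 0: 2.
Distance 1: 1, 7.
Distance 2: 6.
Distance 3: 4.
Distance 4: 3 — contains 3.

4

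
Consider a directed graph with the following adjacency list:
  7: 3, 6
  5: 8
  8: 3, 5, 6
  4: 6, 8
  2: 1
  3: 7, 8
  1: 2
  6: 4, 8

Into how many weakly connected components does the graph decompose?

2

From 1: component {1, 2}.
From 3: component {3, 4, 5, 6, 7, 8}.
That's 2 components.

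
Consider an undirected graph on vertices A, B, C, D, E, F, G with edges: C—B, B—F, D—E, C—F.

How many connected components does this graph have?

4

From A: component {A}.
From B: component {B, C, F}.
From D: component {D, E}.
From G: component {G}.
That's 4 components.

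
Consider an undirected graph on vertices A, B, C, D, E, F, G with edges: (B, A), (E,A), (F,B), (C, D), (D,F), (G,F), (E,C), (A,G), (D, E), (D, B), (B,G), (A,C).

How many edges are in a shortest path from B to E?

Distance 0: B.
Distance 1: A, D, F, G.
Distance 2: C, E — contains E.

2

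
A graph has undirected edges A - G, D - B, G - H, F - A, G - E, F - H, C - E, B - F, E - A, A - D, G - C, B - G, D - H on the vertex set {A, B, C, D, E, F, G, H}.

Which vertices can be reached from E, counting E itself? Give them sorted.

Start at E.
Its neighbours: A, C, G.
Then their neighbours: B, D, F, H.
Every vertex is now reached.

A, B, C, D, E, F, G, H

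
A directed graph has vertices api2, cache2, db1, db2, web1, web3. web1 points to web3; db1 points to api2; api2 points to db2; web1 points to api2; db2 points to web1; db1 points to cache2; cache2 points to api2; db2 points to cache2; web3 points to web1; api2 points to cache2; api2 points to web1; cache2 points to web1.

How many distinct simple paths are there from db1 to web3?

db1→api2→cache2→web1→web3
db1→api2→db2→cache2→web1→web3
db1→api2→db2→web1→web3
db1→api2→web1→web3
db1→cache2→api2→db2→web1→web3
db1→cache2→api2→web1→web3
db1→cache2→web1→web3

7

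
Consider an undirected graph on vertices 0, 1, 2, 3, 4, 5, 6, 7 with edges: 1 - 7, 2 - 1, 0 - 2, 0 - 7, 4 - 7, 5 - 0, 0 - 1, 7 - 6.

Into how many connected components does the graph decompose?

From 0: component {0, 1, 2, 4, 5, 6, 7}.
From 3: component {3}.
That's 2 components.

2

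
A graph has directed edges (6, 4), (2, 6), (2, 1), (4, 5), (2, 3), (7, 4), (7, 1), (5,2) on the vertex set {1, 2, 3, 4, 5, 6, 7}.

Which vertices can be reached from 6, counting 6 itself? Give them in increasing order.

1, 2, 3, 4, 5, 6

Start at 6.
Its neighbours: 4.
Then their neighbours: 5.
Then next layer: 2.
Then next layer: 1, 3.
Nothing further is reachable.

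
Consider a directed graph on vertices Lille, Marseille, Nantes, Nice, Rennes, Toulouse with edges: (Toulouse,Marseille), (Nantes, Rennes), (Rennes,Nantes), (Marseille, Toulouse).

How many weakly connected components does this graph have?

4

From Lille: component {Lille}.
From Marseille: component {Marseille, Toulouse}.
From Nantes: component {Nantes, Rennes}.
From Nice: component {Nice}.
That's 4 components.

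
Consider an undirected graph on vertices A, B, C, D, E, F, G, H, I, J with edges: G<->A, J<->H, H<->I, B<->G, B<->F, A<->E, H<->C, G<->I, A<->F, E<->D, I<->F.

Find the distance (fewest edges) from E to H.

4

Distance 0: E.
Distance 1: A, D.
Distance 2: F, G.
Distance 3: B, I.
Distance 4: H — contains H.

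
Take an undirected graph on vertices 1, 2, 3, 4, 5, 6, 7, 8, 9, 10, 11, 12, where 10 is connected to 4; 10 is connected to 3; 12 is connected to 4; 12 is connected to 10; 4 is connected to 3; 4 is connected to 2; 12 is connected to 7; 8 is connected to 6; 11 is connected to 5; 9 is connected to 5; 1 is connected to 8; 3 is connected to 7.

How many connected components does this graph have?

From 1: component {1, 6, 8}.
From 2: component {2, 3, 4, 7, 10, 12}.
From 5: component {5, 9, 11}.
That's 3 components.

3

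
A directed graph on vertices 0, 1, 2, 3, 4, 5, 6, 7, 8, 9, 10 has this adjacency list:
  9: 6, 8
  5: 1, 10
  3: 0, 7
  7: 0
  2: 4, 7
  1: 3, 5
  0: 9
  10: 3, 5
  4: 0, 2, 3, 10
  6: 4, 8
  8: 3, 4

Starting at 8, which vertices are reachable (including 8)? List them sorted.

Start at 8.
Its neighbours: 3, 4.
Then their neighbours: 0, 2, 7, 10.
Then next layer: 5, 9.
Then next layer: 1, 6.
Every vertex is now reached.

0, 1, 2, 3, 4, 5, 6, 7, 8, 9, 10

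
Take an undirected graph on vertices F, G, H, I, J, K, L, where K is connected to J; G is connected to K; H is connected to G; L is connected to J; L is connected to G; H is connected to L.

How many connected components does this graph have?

3

From F: component {F}.
From G: component {G, H, J, K, L}.
From I: component {I}.
That's 3 components.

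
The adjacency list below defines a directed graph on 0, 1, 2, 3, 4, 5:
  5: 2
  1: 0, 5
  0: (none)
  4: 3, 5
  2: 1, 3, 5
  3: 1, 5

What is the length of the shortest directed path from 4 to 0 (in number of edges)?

Distance 0: 4.
Distance 1: 3, 5.
Distance 2: 1, 2.
Distance 3: 0 — contains 0.

3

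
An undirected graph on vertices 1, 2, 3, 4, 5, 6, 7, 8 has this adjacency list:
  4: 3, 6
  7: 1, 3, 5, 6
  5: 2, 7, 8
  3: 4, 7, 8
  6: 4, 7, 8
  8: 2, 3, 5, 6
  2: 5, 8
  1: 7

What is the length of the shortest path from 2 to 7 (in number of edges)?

2

Distance 0: 2.
Distance 1: 5, 8.
Distance 2: 3, 6, 7 — contains 7.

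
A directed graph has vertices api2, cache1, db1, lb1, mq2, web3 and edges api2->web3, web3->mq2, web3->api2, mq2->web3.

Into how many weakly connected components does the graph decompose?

From api2: component {api2, mq2, web3}.
From cache1: component {cache1}.
From db1: component {db1}.
From lb1: component {lb1}.
That's 4 components.

4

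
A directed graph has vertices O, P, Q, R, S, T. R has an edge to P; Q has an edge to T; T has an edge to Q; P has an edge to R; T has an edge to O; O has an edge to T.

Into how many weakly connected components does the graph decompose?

From O: component {O, Q, T}.
From P: component {P, R}.
From S: component {S}.
That's 3 components.

3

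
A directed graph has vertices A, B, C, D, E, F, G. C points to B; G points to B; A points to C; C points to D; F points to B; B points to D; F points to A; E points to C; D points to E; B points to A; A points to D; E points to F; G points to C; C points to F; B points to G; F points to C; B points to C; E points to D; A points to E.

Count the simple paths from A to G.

A→C→B→G
A→C→D→E→F→B→G
A→C→F→B→G
A→D→E→C→B→G
A→D→E→C→F→B→G
A→D→E→F→B→G
A→D→E→F→C→B→G
A→E→C→B→G
A→E→C→F→B→G
A→E→F→B→G
A→E→F→C→B→G

11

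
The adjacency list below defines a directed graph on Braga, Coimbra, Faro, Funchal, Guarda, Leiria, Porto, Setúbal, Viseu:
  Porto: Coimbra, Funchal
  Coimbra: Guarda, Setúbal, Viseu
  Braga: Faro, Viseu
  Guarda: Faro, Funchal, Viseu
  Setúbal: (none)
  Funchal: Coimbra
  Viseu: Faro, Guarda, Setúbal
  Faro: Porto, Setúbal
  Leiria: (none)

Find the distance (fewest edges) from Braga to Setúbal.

2

Distance 0: Braga.
Distance 1: Faro, Viseu.
Distance 2: Guarda, Porto, Setúbal — contains Setúbal.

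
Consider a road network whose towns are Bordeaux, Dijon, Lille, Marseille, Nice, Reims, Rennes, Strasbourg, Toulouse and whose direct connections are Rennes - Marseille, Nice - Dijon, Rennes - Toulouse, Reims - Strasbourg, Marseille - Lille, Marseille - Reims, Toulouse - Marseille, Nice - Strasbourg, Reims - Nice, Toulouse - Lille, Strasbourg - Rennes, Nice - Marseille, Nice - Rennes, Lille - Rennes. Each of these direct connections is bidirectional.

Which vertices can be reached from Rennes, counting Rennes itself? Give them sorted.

Dijon, Lille, Marseille, Nice, Reims, Rennes, Strasbourg, Toulouse

Start at Rennes.
Its neighbours: Lille, Marseille, Nice, Strasbourg, Toulouse.
Then their neighbours: Dijon, Reims.
Nothing further is reachable.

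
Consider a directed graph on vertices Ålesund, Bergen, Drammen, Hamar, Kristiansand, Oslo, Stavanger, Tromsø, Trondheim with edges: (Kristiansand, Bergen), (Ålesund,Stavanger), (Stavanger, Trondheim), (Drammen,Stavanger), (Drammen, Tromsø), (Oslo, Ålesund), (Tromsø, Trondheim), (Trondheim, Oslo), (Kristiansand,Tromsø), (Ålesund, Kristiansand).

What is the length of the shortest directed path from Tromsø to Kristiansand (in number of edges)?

Distance 0: Tromsø.
Distance 1: Trondheim.
Distance 2: Oslo.
Distance 3: Ålesund.
Distance 4: Kristiansand, Stavanger — contains Kristiansand.

4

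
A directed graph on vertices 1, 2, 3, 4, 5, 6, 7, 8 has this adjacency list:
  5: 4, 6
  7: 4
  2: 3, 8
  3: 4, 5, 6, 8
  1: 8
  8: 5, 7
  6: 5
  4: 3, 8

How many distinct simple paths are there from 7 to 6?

7→4→3→5→6
7→4→3→6
7→4→3→8→5→6
7→4→8→5→6

4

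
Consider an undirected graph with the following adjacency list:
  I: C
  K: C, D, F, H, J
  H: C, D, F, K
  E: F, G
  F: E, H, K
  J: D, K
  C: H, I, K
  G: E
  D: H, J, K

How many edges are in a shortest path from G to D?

Distance 0: G.
Distance 1: E.
Distance 2: F.
Distance 3: H, K.
Distance 4: C, D, J — contains D.

4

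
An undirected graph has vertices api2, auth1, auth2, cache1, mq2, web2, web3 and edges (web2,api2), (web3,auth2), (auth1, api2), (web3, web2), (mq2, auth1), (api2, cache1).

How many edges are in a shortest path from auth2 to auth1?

4

Distance 0: auth2.
Distance 1: web3.
Distance 2: web2.
Distance 3: api2.
Distance 4: auth1, cache1 — contains auth1.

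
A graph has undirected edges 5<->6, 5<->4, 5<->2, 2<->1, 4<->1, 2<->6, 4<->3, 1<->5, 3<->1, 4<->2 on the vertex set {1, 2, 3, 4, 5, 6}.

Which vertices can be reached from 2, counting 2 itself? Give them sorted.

1, 2, 3, 4, 5, 6

Start at 2.
Its neighbours: 1, 4, 5, 6.
Then their neighbours: 3.
Every vertex is now reached.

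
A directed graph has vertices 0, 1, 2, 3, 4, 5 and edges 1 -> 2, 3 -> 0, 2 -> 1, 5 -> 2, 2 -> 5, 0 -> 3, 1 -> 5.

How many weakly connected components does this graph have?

From 0: component {0, 3}.
From 1: component {1, 2, 5}.
From 4: component {4}.
That's 3 components.

3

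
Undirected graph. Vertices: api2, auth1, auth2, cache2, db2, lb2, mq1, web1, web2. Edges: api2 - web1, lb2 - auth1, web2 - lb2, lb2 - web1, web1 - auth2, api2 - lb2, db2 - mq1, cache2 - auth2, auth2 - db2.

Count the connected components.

1

From api2: component {api2, auth1, auth2, cache2, db2, lb2, mq1, web1, web2}.
That's 1 component.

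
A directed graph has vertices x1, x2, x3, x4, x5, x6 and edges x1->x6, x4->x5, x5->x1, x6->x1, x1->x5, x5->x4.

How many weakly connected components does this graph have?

3

From x1: component {x1, x4, x5, x6}.
From x2: component {x2}.
From x3: component {x3}.
That's 3 components.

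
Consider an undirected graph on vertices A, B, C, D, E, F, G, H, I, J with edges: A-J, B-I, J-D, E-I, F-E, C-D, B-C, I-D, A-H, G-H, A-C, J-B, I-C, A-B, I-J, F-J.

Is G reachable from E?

Explore from E.
Distance 1: reach F, I.
Distance 2: reach B, C, D, J.
Distance 3: reach A.
Distance 4: reach H.
Distance 5: reach G.
Found G.

Yes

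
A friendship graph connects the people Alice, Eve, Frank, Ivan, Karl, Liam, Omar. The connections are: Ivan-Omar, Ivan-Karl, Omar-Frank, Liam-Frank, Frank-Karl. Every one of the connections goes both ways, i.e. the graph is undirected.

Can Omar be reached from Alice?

No

Alice has no edges, so nothing is reachable from it.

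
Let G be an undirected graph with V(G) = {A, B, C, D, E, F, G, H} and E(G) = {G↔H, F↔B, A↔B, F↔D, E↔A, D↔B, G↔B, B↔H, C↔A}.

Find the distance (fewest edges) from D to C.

Distance 0: D.
Distance 1: B, F.
Distance 2: A, G, H.
Distance 3: C, E — contains C.

3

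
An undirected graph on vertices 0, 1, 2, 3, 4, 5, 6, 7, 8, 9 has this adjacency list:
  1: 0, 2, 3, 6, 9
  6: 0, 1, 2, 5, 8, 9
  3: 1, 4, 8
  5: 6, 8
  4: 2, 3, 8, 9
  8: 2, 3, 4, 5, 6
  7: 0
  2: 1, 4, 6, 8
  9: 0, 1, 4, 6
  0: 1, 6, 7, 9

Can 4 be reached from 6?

Explore from 6.
Distance 1: reach 0, 1, 2, 5, 8, 9.
Distance 2: reach 3, 4, 7.
Found 4.

Yes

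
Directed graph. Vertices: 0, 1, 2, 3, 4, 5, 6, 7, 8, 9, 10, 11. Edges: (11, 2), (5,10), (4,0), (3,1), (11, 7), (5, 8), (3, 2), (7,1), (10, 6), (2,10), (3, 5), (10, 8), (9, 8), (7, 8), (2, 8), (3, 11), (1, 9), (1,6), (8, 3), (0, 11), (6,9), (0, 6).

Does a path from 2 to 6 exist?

Yes

Explore from 2.
Distance 1: reach 8, 10.
Distance 2: reach 3, 6.
Found 6.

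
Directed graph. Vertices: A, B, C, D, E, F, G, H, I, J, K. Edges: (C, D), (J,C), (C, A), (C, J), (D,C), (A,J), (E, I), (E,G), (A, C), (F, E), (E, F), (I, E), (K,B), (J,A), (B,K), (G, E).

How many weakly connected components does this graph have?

From A: component {A, C, D, J}.
From B: component {B, K}.
From E: component {E, F, G, I}.
From H: component {H}.
That's 4 components.

4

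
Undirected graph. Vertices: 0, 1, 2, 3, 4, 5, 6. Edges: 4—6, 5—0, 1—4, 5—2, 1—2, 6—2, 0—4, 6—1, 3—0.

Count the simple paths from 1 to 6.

1–2–5–0–4–6
1–2–6
1–4–0–5–2–6
1–4–6
1–6

5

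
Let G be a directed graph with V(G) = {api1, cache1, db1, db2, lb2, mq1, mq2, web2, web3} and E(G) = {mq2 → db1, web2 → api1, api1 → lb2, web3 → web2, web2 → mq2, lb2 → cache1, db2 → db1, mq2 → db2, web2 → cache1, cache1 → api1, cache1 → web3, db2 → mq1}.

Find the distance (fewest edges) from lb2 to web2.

Distance 0: lb2.
Distance 1: cache1.
Distance 2: api1, web3.
Distance 3: web2 — contains web2.

3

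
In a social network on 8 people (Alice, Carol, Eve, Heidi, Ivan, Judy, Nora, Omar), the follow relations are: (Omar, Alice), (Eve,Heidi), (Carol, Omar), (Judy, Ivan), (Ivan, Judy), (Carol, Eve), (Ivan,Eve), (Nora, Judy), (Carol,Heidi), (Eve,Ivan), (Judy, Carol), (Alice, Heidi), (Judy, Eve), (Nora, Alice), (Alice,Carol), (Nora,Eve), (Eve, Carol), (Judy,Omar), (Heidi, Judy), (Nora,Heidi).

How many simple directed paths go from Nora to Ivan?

19

Nora→Alice→Carol→Eve→Heidi→Judy→Ivan
Nora→Alice→Carol→Eve→Ivan
Nora→Alice→Carol→Heidi→Judy→Eve→Ivan
Nora→Alice→Carol→Heidi→Judy→Ivan
Nora→Alice→Heidi→Judy→Carol→Eve→Ivan
Nora→Alice→Heidi→Judy→Eve→Ivan
Nora→Alice→Heidi→Judy→Ivan
Nora→Eve→Carol→Heidi→Judy→Ivan
... and 11 more.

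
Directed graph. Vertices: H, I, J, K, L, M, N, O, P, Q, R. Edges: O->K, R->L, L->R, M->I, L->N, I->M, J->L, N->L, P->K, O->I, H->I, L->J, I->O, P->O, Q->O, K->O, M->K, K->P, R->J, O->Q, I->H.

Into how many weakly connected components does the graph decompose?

2

From H: component {H, I, K, M, O, P, Q}.
From J: component {J, L, N, R}.
That's 2 components.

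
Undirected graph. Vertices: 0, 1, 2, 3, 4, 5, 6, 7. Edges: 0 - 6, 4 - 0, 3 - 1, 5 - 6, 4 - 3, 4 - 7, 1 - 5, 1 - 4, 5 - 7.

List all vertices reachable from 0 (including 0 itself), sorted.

Start at 0.
Its neighbours: 4, 6.
Then their neighbours: 1, 3, 5, 7.
Nothing further is reachable.

0, 1, 3, 4, 5, 6, 7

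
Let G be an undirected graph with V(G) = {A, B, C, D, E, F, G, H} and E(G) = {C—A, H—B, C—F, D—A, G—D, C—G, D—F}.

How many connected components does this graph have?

From A: component {A, C, D, F, G}.
From B: component {B, H}.
From E: component {E}.
That's 3 components.

3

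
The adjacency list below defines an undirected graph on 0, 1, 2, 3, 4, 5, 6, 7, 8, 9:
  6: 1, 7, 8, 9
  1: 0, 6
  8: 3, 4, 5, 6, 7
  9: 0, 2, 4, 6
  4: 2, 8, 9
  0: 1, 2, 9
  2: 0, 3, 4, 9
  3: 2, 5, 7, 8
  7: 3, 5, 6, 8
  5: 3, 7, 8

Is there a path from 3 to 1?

Explore from 3.
Distance 1: reach 2, 5, 7, 8.
Distance 2: reach 0, 4, 6, 9.
Distance 3: reach 1.
Found 1.

Yes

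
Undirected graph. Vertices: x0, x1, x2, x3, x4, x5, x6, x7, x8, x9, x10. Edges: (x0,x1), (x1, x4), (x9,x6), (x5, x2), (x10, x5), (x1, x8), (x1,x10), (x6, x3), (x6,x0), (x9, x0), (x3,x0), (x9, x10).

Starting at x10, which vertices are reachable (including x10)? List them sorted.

x0, x1, x2, x3, x4, x5, x6, x8, x9, x10

Start at x10.
Its neighbours: x1, x5, x9.
Then their neighbours: x0, x2, x4, x6, x8.
Then next layer: x3.
Nothing further is reachable.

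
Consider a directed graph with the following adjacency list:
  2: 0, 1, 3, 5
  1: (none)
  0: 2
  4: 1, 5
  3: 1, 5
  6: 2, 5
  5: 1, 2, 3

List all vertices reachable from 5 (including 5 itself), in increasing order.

Start at 5.
Its neighbours: 1, 2, 3.
Then their neighbours: 0.
Nothing further is reachable.

0, 1, 2, 3, 5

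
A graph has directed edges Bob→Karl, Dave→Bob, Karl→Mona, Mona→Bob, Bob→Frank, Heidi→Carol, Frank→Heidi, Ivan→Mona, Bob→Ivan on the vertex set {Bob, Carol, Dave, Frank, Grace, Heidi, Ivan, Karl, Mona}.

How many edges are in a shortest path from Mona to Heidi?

Distance 0: Mona.
Distance 1: Bob.
Distance 2: Frank, Ivan, Karl.
Distance 3: Heidi — contains Heidi.

3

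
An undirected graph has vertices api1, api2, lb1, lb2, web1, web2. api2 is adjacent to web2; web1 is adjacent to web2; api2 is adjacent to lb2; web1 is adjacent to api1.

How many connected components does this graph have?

From api1: component {api1, api2, lb2, web1, web2}.
From lb1: component {lb1}.
That's 2 components.

2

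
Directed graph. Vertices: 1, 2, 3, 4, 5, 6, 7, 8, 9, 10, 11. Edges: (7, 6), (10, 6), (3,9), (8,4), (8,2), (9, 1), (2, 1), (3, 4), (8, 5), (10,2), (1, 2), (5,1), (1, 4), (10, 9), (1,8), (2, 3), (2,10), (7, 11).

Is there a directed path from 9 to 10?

Explore from 9.
Distance 1: reach 1.
Distance 2: reach 2, 4, 8.
Distance 3: reach 3, 5, 10.
Found 10.

Yes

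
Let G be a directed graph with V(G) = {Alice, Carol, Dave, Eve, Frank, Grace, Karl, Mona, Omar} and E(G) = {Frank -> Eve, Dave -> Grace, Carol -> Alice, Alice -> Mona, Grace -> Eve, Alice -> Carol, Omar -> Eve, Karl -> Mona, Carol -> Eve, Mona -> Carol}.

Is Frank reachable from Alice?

Explore from Alice.
Distance 1: reach Carol, Mona.
Distance 2: reach Eve.
The search from Alice is exhausted; no directed path reaches Frank.

No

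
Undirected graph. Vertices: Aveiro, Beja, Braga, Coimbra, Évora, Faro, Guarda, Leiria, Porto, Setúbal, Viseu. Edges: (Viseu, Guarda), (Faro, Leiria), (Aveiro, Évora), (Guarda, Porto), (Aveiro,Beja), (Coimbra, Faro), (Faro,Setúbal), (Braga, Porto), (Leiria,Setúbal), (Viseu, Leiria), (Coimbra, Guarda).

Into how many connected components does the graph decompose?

From Aveiro: component {Aveiro, Beja, Évora}.
From Braga: component {Braga, Coimbra, Faro, Guarda, Leiria, Porto, Setúbal, Viseu}.
That's 2 components.

2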